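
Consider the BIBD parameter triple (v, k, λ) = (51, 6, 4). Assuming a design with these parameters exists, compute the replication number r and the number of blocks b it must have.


Any 2-(v, k, λ) BIBD satisfies two necessary conditions:
  (i)  Each point sits in r blocks, and counting incidences through any fixed point gives r(k − 1) = λ(v − 1), so r = λ(v − 1)/(k − 1).
  (ii) Total incidences bk = vr, so b = vr/k.
Step 1: r = λ(v − 1)/(k − 1) = 4·(51 − 1)/(6 − 1) = 4·50/5 = 200/5 = 40.
Step 2: b = vr/k = 51·40/6 = 2040/6 = 340.
Check integrality: r = 40 ∈ Z ✓, b = 340 ∈ Z ✓.
(These identities are necessary conditions: they determine r and b for any design with these parameters, but do not by themselves prove that one exists.)

r = 40, b = 340.


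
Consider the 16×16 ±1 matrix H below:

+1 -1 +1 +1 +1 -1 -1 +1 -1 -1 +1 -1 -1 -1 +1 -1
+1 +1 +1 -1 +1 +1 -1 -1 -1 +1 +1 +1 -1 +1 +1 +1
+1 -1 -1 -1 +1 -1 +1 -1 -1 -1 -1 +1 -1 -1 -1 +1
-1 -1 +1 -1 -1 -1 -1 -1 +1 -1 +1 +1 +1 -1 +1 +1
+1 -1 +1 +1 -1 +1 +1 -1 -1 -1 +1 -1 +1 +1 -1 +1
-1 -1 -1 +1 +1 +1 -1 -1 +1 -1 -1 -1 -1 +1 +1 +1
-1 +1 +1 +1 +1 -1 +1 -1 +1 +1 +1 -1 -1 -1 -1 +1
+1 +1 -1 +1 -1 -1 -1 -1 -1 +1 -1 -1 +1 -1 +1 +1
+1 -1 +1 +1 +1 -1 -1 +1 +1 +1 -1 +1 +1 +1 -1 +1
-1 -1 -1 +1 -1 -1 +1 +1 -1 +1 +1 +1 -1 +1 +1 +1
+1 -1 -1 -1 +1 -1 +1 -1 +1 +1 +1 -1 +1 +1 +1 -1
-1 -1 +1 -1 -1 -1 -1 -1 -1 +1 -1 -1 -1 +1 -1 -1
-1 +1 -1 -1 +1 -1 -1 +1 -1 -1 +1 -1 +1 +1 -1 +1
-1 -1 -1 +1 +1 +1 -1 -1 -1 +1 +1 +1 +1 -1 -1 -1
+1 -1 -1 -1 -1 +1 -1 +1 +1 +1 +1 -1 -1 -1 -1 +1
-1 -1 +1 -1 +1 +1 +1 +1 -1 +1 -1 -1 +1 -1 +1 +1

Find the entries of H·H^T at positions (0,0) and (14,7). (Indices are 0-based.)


Row 0 of H: [1, -1, 1, 1, 1, -1, -1, 1, -1, -1, 1, -1, -1, -1, 1, -1].
Row 7 of H: [1, 1, -1, 1, -1, -1, -1, -1, -1, 1, -1, -1, 1, -1, 1, 1].
Row 14 of H: [1, -1, -1, -1, -1, 1, -1, 1, 1, 1, 1, -1, -1, -1, -1, 1].
(H·H^T)[0][0] = Σ_j H[0][j]·H[0][j] = (1)² + (-1)² + (1)² + (1)² + (1)² + (-1)² + (-1)² + (1)² + (-1)² + (-1)² + (1)² + (-1)² + (-1)² + (-1)² + (1)² + (-1)² = 1 + 1 + 1 + 1 + 1 + 1 + 1 + 1 + 1 + 1 + 1 + 1 + 1 + 1 + 1 + 1 = 16.
(H·H^T)[14][7] = Σ_j H[14][j]·H[7][j] = (1)·(1) + (-1)·(1) + (-1)·(-1) + (-1)·(1) + (-1)·(-1) + (1)·(-1) + (-1)·(-1) + (1)·(-1) + (1)·(-1) + (1)·(1) + (1)·(-1) + (-1)·(-1) + (-1)·(1) + (-1)·(-1) + (-1)·(1) + (1)·(1) = 1 + -1 + 1 + -1 + 1 + -1 + 1 + -1 + -1 + 1 + -1 + 1 + -1 + 1 + -1 + 1 = 0.
So rows 14 and 7 are orthogonal; the diagonal entry equals n = 16.

(0,0) entry = 16; (14,7) entry = 0.


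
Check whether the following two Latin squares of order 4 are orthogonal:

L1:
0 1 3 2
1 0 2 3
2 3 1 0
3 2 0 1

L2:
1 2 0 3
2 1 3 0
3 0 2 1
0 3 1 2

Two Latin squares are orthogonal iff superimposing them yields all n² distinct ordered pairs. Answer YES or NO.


Form the n² = 16 superimposed pairs (L1[i][j], L2[i][j]), row by row (rows and columns indexed from 0):
row 0: (0,1) (1,2) (3,0) (2,3)
row 1: (1,2) (0,1) (2,3) (3,0)
row 2: (2,3) (3,0) (1,2) (0,1)
row 3: (3,0) (2,3) (0,1) (1,2)
Orthogonality requires all 16 pairs distinct.
But the pair (1,2) repeats: cell (0,1) has L1 = 1, L2 = 2, and cell (1,0) has L1 = 1, L2 = 2.
A repeated pair means some other pair never occurs (only 4 distinct pairs out of 16), so the squares are not orthogonal.
Conclusion: NO.

NO


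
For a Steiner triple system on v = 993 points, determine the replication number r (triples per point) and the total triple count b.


An STS(v) is a 2-(v, 3, 1) BIBD: block size k = 3, λ = 1.
Replication: r(k − 1) = λ(v − 1) ⇒ r·2 = 993 − 1 = 992 ⇒ r = 496.
Block count: b = v(v − 1)/6 = 993·992/6 = 985056/6 = 164176.

r = 496, b = 164176.


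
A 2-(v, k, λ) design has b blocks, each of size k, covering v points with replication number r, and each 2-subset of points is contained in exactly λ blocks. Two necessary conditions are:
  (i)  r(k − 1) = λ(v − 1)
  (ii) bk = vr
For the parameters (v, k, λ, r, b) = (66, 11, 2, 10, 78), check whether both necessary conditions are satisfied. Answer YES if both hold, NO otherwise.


Condition (i): r(k − 1) = 10·10 = 100; λ(v − 1) = 2·65 = 130. Match? NO.
Condition (ii): bk = 78·11 = 858; vr = 66·10 = 660. Match? NO.
Both conditions hold? NO.

NO


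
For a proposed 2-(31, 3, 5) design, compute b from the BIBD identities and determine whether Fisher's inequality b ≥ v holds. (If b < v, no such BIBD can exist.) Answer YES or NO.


r = λ(v − 1)/(k − 1) = 5·30/2 = 75.
b = vr/k = 31·75/3 = 775.
Fisher's inequality: b ≥ v ⇔ 775 ≥ 31? YES.

YES


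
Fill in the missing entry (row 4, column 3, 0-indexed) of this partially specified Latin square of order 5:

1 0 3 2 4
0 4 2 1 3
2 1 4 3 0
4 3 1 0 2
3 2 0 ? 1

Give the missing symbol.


Row 4 contains symbols [0, 1, 2, 3] — missing [4].
Column 3 contains symbols [0, 1, 2, 3] — missing [4].
The missing symbol must appear in both missing sets; intersection = [4].
Therefore the hidden value is 4.

Missing value = 4.


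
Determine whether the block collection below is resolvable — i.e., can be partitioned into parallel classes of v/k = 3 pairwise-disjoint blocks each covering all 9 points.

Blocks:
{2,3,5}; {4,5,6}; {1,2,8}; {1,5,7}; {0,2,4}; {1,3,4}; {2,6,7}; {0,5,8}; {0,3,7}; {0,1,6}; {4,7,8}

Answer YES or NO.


v = 9, block size k = 3, number of blocks = 11.
For resolvability, blocks must partition into parallel classes of size v/k = 3.
Total blocks must therefore be a multiple of 3: 11 = 3·3 + 2 ⇒ not divisible ✗.
Resolvable? NO.

NO


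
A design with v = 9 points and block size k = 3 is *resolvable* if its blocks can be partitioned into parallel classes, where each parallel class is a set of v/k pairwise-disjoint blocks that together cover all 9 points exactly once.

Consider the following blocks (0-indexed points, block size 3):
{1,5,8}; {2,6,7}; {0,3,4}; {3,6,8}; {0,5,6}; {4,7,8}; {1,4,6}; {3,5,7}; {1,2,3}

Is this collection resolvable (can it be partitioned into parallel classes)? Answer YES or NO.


v = 9, block size k = 3, number of blocks = 9.
For resolvability, blocks must partition into parallel classes of size v/k = 3.
Total blocks must therefore be a multiple of 3: 9 = 3·3 + 0 ⇒ divisible ✓.
Consider block {3,6,8}. It intersects every other block in the collection, so no parallel class of size 3 can contain it.
Since every block must belong to some parallel class in a resolution, the collection cannot be partitioned into parallel classes.
Resolvable? NO.

NO


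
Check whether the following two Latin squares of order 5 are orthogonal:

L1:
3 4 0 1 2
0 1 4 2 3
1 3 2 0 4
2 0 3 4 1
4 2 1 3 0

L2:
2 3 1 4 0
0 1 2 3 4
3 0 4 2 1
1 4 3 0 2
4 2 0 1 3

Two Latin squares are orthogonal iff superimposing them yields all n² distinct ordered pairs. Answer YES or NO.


Form the n² = 25 superimposed pairs (L1[i][j], L2[i][j]), row by row (rows and columns indexed from 0):
row 0: (3,2) (4,3) (0,1) (1,4) (2,0)
row 1: (0,0) (1,1) (4,2) (2,3) (3,4)
row 2: (1,3) (3,0) (2,4) (0,2) (4,1)
row 3: (2,1) (0,4) (3,3) (4,0) (1,2)
row 4: (4,4) (2,2) (1,0) (3,1) (0,3)
Orthogonality requires all 25 pairs distinct.
Check by first coordinate: for each symbol s of L1, list the L2 entries in the n cells where L1 = s; they must all differ.
  L1 = 0: L2 entries (in reading order) 1, 0, 2, 4, 3 — all 5 distinct ✓
  L1 = 1: L2 entries (in reading order) 4, 1, 3, 2, 0 — all 5 distinct ✓
  L1 = 2: L2 entries (in reading order) 0, 3, 4, 1, 2 — all 5 distinct ✓
  L1 = 3: L2 entries (in reading order) 2, 4, 0, 3, 1 — all 5 distinct ✓
  L1 = 4: L2 entries (in reading order) 3, 2, 1, 0, 4 — all 5 distinct ✓
Every symbol of L1 meets every symbol of L2 exactly once, so all 25 pairs are distinct (25 of 25).
Conclusion: YES.

YES


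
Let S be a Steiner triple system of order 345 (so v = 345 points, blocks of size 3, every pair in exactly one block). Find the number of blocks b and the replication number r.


An STS(v) is a 2-(v, 3, 1) BIBD: block size k = 3, λ = 1.
Replication: r(k − 1) = λ(v − 1) ⇒ r·2 = 345 − 1 = 344 ⇒ r = 172.
Block count: b = v(v − 1)/6 = 345·344/6 = 118680/6 = 19780.

r = 172, b = 19780.


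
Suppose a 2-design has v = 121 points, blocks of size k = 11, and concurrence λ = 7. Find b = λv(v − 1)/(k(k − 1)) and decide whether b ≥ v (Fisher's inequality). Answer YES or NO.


b = λv(v − 1)/(k(k − 1)) = 7·121·120/(11·10) = 101640/110 = 924.
Compare with v = 121: b ≥ v, so Fisher's inequality holds.

YES


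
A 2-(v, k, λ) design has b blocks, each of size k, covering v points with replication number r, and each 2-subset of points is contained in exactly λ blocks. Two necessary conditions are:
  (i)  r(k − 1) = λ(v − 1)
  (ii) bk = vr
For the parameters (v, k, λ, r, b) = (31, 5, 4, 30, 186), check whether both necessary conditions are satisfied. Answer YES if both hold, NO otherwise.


Condition (i): r(k − 1) = 30·4 = 120; λ(v − 1) = 4·30 = 120. Match? YES.
Condition (ii): bk = 186·5 = 930; vr = 31·30 = 930. Match? YES.
Both conditions hold? YES.

YES


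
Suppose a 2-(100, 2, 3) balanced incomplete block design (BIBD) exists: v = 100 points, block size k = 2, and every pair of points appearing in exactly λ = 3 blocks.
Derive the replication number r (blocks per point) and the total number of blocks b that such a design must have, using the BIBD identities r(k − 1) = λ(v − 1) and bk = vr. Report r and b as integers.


Any 2-(v, k, λ) BIBD satisfies two necessary conditions:
  (i)  Each point sits in r blocks, and counting incidences through any fixed point gives r(k − 1) = λ(v − 1), so r = λ(v − 1)/(k − 1).
  (ii) Total incidences bk = vr, so b = vr/k.
Step 1: r = λ(v − 1)/(k − 1) = 3·(100 − 1)/(2 − 1) = 3·99/1 = 297/1 = 297.
Step 2: b = vr/k = 100·297/2 = 29700/2 = 14850.
Check integrality: r = 297 ∈ Z ✓, b = 14850 ∈ Z ✓.
(These identities are necessary conditions: they determine r and b for any design with these parameters, but do not by themselves prove that one exists.)

r = 297, b = 14850.


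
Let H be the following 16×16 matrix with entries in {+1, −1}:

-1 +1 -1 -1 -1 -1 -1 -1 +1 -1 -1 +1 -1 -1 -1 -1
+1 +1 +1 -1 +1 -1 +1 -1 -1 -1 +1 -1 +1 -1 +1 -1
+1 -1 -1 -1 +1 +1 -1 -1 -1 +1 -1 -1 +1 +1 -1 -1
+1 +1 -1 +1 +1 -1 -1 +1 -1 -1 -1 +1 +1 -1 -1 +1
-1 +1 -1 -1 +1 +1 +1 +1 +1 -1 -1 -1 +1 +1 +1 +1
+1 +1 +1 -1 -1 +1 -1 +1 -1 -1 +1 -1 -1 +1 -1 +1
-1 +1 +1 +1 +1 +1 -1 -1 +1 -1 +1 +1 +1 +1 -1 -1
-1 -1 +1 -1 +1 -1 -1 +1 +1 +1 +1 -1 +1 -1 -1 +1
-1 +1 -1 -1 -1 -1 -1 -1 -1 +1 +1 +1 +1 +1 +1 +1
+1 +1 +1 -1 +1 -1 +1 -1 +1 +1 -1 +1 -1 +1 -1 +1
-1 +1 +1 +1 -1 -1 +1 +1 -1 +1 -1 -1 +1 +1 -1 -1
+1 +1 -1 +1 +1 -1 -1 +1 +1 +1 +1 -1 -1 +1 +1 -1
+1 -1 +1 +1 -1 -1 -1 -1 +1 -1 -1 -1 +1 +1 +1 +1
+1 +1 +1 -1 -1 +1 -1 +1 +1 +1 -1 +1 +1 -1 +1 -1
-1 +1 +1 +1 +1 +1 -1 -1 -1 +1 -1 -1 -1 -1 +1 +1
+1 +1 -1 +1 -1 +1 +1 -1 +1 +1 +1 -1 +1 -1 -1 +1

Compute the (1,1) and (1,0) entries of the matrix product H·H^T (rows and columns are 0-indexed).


Row 0 of H: [-1, 1, -1, -1, -1, -1, -1, -1, 1, -1, -1, 1, -1, -1, -1, -1].
Row 1 of H: [1, 1, 1, -1, 1, -1, 1, -1, -1, -1, 1, -1, 1, -1, 1, -1].
(H·H^T)[1][1] = Σ_j H[1][j]·H[1][j] = (1)² + (1)² + (1)² + (-1)² + (1)² + (-1)² + (1)² + (-1)² + (-1)² + (-1)² + (1)² + (-1)² + (1)² + (-1)² + (1)² + (-1)² = 1 + 1 + 1 + 1 + 1 + 1 + 1 + 1 + 1 + 1 + 1 + 1 + 1 + 1 + 1 + 1 = 16.
(H·H^T)[1][0] = Σ_j H[1][j]·H[0][j] = (1)·(-1) + (1)·(1) + (1)·(-1) + (-1)·(-1) + (1)·(-1) + (-1)·(-1) + (1)·(-1) + (-1)·(-1) + (-1)·(1) + (-1)·(-1) + (1)·(-1) + (-1)·(1) + (1)·(-1) + (-1)·(-1) + (1)·(-1) + (-1)·(-1) = -1 + 1 + -1 + 1 + -1 + 1 + -1 + 1 + -1 + 1 + -1 + -1 + -1 + 1 + -1 + 1 = -2.
Rows 1 and 0 are not orthogonal (dot product = -2 ≠ 0), so H is not a Hadamard matrix.

(1,1) entry = 16; (1,0) entry = -2.


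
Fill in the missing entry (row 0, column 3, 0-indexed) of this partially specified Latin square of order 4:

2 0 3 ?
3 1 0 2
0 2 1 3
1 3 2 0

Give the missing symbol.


Row 0 contains symbols [0, 2, 3] — missing [1].
Column 3 contains symbols [0, 2, 3] — missing [1].
The missing symbol must appear in both missing sets; intersection = [1].
Therefore the hidden value is 1.

Missing value = 1.


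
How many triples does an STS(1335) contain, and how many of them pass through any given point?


An STS(v) is a 2-(v, 3, 1) BIBD: block size k = 3, λ = 1.
Replication: r(k − 1) = λ(v − 1) ⇒ r·2 = 1335 − 1 = 1334 ⇒ r = 667.
Block count: b = v(v − 1)/6 = 1335·1334/6 = 1780890/6 = 296815.
(Check via bk = vr: 296815·3 = 890445 = 1335·667 = 890445 ✓.)

r = 667, b = 296815.


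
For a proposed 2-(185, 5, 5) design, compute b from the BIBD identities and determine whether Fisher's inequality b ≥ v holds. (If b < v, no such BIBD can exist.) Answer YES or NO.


r = λ(v − 1)/(k − 1) = 5·184/4 = 230.
b = vr/k = 185·230/5 = 8510.
Fisher's inequality: b ≥ v ⇔ 8510 ≥ 185? YES.

YES


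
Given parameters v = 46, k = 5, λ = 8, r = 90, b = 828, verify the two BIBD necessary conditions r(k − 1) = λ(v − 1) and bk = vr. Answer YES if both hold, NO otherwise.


Condition (i): r(k − 1) = 90·4 = 360; λ(v − 1) = 8·45 = 360. Match? YES.
Condition (ii): bk = 828·5 = 4140; vr = 46·90 = 4140. Match? YES.
Both conditions hold? YES.

YES


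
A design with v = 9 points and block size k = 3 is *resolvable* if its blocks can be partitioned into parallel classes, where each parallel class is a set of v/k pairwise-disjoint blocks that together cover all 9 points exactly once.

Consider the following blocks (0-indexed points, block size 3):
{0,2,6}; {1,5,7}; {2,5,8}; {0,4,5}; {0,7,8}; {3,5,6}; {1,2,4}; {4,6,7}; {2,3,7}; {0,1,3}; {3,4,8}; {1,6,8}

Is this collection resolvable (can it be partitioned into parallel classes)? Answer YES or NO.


v = 9, block size k = 3, number of blocks = 12.
For resolvability, blocks must partition into parallel classes of size v/k = 3.
Total blocks must therefore be a multiple of 3: 12 = 3·4 + 0 ⇒ divisible ✓.
Greedy packing gives 4 candidate class(es). Each should be a full parallel class (size 3, covers all 9 points).
  Class 1 (3 blocks): {0,2,6}; {1,5,7}; {3,4,8}. Points covered: [0, 1, 2, 3, 4, 5, 6, 7, 8].
  Class 2 (3 blocks): {2,5,8}; {4,6,7}; {0,1,3}. Points covered: [0, 1, 2, 3, 4, 5, 6, 7, 8].
  Class 3 (3 blocks): {0,4,5}; {2,3,7}; {1,6,8}. Points covered: [0, 1, 2, 3, 4, 5, 6, 7, 8].
  Class 4 (3 blocks): {0,7,8}; {3,5,6}; {1,2,4}. Points covered: [0, 1, 2, 3, 4, 5, 6, 7, 8].
All classes full (size 3)? YES. All classes cover every point? YES.
Resolvable? YES.

YES


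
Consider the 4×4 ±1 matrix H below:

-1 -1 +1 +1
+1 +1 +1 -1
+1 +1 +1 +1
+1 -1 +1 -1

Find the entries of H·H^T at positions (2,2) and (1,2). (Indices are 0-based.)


Row 1 of H: [1, 1, 1, -1].
Row 2 of H: [1, 1, 1, 1].
(H·H^T)[2][2] = Σ_j H[2][j]·H[2][j] = (1)² + (1)² + (1)² + (1)² = 1 + 1 + 1 + 1 = 4.
(H·H^T)[1][2] = Σ_j H[1][j]·H[2][j] = (1)·(1) + (1)·(1) + (1)·(1) + (-1)·(1) = 1 + 1 + 1 + -1 = 2.
Rows 1 and 2 are not orthogonal (dot product = 2 ≠ 0), so H is not a Hadamard matrix.

(2,2) entry = 4; (1,2) entry = 2.


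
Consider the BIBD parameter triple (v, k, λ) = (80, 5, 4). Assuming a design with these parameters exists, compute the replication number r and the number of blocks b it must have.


Any 2-(v, k, λ) BIBD satisfies two necessary conditions:
  (i)  Each point sits in r blocks, and counting incidences through any fixed point gives r(k − 1) = λ(v − 1), so r = λ(v − 1)/(k − 1).
  (ii) Total incidences bk = vr, so b = vr/k.
Step 1: r = λ(v − 1)/(k − 1) = 4·(80 − 1)/(5 − 1) = 4·79/4 = 316/4 = 79.
Step 2: b = vr/k = 80·79/5 = 6320/5 = 1264.
Check integrality: r = 79 ∈ Z ✓, b = 1264 ∈ Z ✓.
(These identities are necessary conditions: they determine r and b for any design with these parameters, but do not by themselves prove that one exists.)

r = 79, b = 1264.


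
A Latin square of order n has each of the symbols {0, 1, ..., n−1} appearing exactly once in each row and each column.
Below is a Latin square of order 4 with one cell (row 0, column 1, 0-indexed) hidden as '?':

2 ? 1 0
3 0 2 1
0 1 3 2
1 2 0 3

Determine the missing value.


Row 0 contains symbols [0, 1, 2] — missing [3].
Column 1 contains symbols [0, 1, 2] — missing [3].
The missing symbol must appear in both missing sets; intersection = [3].
Therefore the hidden value is 3.

Missing value = 3.


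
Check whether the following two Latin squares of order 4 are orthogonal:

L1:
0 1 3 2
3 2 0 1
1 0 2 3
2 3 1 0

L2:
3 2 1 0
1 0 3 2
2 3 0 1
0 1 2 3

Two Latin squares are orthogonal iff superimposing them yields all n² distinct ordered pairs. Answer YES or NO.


Form the n² = 16 superimposed pairs (L1[i][j], L2[i][j]), row by row (rows and columns indexed from 0):
row 0: (0,3) (1,2) (3,1) (2,0)
row 1: (3,1) (2,0) (0,3) (1,2)
row 2: (1,2) (0,3) (2,0) (3,1)
row 3: (2,0) (3,1) (1,2) (0,3)
Orthogonality requires all 16 pairs distinct.
But the pair (3,1) repeats: cell (0,2) has L1 = 3, L2 = 1, and cell (1,0) has L1 = 3, L2 = 1.
A repeated pair means some other pair never occurs (only 4 distinct pairs out of 16), so the squares are not orthogonal.
Conclusion: NO.

NO


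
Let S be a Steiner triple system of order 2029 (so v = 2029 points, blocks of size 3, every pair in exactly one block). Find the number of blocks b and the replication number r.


An STS(v) is a 2-(v, 3, 1) BIBD: block size k = 3, λ = 1.
Replication: r(k − 1) = λ(v − 1) ⇒ r·2 = 2029 − 1 = 2028 ⇒ r = 1014.
Block count: bk = vr ⇒ b·3 = 2029·1014 = 2057406 ⇒ b = 685802.

r = 1014, b = 685802.


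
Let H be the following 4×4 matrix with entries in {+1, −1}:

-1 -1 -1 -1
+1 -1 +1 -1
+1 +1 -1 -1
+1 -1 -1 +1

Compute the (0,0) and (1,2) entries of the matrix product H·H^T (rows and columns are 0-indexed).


Row 0 of H: [-1, -1, -1, -1].
Row 1 of H: [1, -1, 1, -1].
Row 2 of H: [1, 1, -1, -1].
(H·H^T)[0][0] = Σ_j H[0][j]·H[0][j] = (-1)² + (-1)² + (-1)² + (-1)² = 1 + 1 + 1 + 1 = 4.
(H·H^T)[1][2] = Σ_j H[1][j]·H[2][j] = (1)·(1) + (-1)·(1) + (1)·(-1) + (-1)·(-1) = 1 + -1 + -1 + 1 = 0.
So rows 1 and 2 are orthogonal; the diagonal entry equals n = 4.

(0,0) entry = 4; (1,2) entry = 0.


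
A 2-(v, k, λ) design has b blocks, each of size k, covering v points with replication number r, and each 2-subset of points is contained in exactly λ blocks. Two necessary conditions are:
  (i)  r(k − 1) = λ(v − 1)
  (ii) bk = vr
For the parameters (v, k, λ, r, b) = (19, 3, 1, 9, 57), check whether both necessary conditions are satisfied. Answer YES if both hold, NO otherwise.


Condition (i): r(k − 1) = 9·2 = 18; λ(v − 1) = 1·18 = 18. Match? YES.
Condition (ii): bk = 57·3 = 171; vr = 19·9 = 171. Match? YES.
Both conditions hold? YES.

YES


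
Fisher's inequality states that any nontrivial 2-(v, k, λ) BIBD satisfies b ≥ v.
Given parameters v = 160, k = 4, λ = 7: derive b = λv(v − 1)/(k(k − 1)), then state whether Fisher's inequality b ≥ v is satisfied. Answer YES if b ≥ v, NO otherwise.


r = λ(v − 1)/(k − 1) = 7·159/3 = 371.
b = vr/k = 160·371/4 = 14840.
Fisher's inequality: b ≥ v ⇔ 14840 ≥ 160? YES.

YES


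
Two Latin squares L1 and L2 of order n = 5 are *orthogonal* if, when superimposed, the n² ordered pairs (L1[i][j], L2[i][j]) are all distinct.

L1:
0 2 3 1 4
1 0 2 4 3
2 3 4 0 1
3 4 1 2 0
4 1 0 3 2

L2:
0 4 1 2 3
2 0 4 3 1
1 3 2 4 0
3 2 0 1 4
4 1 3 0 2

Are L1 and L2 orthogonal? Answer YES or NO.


Form the n² = 25 superimposed pairs (L1[i][j], L2[i][j]), row by row (rows and columns indexed from 0):
row 0: (0,0) (2,4) (3,1) (1,2) (4,3)
row 1: (1,2) (0,0) (2,4) (4,3) (3,1)
row 2: (2,1) (3,3) (4,2) (0,4) (1,0)
row 3: (3,3) (4,2) (1,0) (2,1) (0,4)
row 4: (4,4) (1,1) (0,3) (3,0) (2,2)
Orthogonality requires all 25 pairs distinct.
But the pair (1,2) repeats: cell (0,3) has L1 = 1, L2 = 2, and cell (1,0) has L1 = 1, L2 = 2.
A repeated pair means some other pair never occurs (only 15 distinct pairs out of 25), so the squares are not orthogonal.
Conclusion: NO.

NO


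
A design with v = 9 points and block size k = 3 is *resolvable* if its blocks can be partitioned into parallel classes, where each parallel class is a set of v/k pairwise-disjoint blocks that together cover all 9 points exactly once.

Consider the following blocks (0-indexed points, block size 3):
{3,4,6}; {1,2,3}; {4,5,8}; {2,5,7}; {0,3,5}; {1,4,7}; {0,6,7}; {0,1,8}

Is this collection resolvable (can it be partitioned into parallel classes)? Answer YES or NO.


v = 9, block size k = 3, number of blocks = 8.
For resolvability, blocks must partition into parallel classes of size v/k = 3.
Total blocks must therefore be a multiple of 3: 8 = 3·2 + 2 ⇒ not divisible ✗.
Resolvable? NO.

NO


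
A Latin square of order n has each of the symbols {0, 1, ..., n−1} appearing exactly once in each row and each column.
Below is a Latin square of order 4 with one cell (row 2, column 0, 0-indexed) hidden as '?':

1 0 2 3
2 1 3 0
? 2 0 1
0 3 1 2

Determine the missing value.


Row 2 contains symbols [0, 1, 2] — missing [3].
Column 0 contains symbols [0, 1, 2] — missing [3].
The missing symbol must appear in both missing sets; intersection = [3].
Therefore the hidden value is 3.

Missing value = 3.


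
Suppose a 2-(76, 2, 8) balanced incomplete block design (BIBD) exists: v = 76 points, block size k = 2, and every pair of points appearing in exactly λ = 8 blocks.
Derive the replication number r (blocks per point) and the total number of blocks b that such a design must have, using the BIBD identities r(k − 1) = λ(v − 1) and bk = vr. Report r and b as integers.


Any 2-(v, k, λ) BIBD satisfies two necessary conditions:
  (i)  Each point sits in r blocks, and counting incidences through any fixed point gives r(k − 1) = λ(v − 1), so r = λ(v − 1)/(k − 1).
  (ii) Total incidences bk = vr, so b = vr/k.
Step 1: r = λ(v − 1)/(k − 1) = 8·(76 − 1)/(2 − 1) = 8·75/1 = 600/1 = 600.
Step 2: b = vr/k = 76·600/2 = 45600/2 = 22800.
Check integrality: r = 600 ∈ Z ✓, b = 22800 ∈ Z ✓.
(These identities are necessary conditions: they determine r and b for any design with these parameters, but do not by themselves prove that one exists.)

r = 600, b = 22800.


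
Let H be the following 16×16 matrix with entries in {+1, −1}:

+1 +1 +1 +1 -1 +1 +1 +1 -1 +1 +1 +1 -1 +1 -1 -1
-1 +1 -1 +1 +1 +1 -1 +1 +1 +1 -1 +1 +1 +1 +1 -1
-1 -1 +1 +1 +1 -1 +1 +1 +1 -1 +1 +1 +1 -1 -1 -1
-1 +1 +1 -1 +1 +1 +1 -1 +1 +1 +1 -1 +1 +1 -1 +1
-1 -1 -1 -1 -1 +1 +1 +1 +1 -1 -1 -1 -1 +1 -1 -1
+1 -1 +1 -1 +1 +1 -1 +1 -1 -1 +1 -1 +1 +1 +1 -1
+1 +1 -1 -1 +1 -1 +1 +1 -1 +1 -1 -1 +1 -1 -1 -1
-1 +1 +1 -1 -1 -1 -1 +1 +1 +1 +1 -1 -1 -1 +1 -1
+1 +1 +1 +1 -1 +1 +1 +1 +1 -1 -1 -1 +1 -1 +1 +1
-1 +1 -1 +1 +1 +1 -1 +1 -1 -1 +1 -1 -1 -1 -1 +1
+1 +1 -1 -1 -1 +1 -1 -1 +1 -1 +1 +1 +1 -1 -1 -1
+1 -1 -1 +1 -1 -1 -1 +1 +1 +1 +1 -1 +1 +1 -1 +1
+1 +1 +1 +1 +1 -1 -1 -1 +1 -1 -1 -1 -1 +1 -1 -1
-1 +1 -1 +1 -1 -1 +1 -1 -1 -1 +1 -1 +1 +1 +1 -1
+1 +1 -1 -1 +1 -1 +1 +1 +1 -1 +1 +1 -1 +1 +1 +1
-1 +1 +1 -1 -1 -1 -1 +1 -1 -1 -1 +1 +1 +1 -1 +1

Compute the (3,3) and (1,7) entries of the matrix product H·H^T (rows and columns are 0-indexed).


Row 1 of H: [-1, 1, -1, 1, 1, 1, -1, 1, 1, 1, -1, 1, 1, 1, 1, -1].
Row 3 of H: [-1, 1, 1, -1, 1, 1, 1, -1, 1, 1, 1, -1, 1, 1, -1, 1].
Row 7 of H: [-1, 1, 1, -1, -1, -1, -1, 1, 1, 1, 1, -1, -1, -1, 1, -1].
(H·H^T)[3][3] = Σ_j H[3][j]·H[3][j] = (-1)² + (1)² + (1)² + (-1)² + (1)² + (1)² + (1)² + (-1)² + (1)² + (1)² + (1)² + (-1)² + (1)² + (1)² + (-1)² + (1)² = 1 + 1 + 1 + 1 + 1 + 1 + 1 + 1 + 1 + 1 + 1 + 1 + 1 + 1 + 1 + 1 = 16.
(H·H^T)[1][7] = Σ_j H[1][j]·H[7][j] = (-1)·(-1) + (1)·(1) + (-1)·(1) + (1)·(-1) + (1)·(-1) + (1)·(-1) + (-1)·(-1) + (1)·(1) + (1)·(1) + (1)·(1) + (-1)·(1) + (1)·(-1) + (1)·(-1) + (1)·(-1) + (1)·(1) + (-1)·(-1) = 1 + 1 + -1 + -1 + -1 + -1 + 1 + 1 + 1 + 1 + -1 + -1 + -1 + -1 + 1 + 1 = 0.
So rows 1 and 7 are orthogonal; the diagonal entry equals n = 16.

(3,3) entry = 16; (1,7) entry = 0.


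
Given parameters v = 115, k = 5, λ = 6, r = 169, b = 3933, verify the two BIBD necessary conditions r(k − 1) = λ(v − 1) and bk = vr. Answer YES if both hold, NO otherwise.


Condition (i): r(k − 1) = 169·4 = 676; λ(v − 1) = 6·114 = 684. Match? NO.
Condition (ii): bk = 3933·5 = 19665; vr = 115·169 = 19435. Match? NO.
Both conditions hold? NO.

NO


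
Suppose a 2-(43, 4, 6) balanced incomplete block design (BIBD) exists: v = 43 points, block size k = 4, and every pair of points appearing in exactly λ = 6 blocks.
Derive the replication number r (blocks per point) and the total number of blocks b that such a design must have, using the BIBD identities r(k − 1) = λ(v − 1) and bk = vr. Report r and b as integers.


Any 2-(v, k, λ) BIBD satisfies two necessary conditions:
  (i)  Each point sits in r blocks, and counting incidences through any fixed point gives r(k − 1) = λ(v − 1), so r = λ(v − 1)/(k − 1).
  (ii) Total incidences bk = vr, so b = vr/k.
Step 1: r = λ(v − 1)/(k − 1) = 6·(43 − 1)/(4 − 1) = 6·42/3 = 252/3 = 84.
Step 2: b = vr/k = 43·84/4 = 3612/4 = 903.
Check integrality: r = 84 ∈ Z ✓, b = 903 ∈ Z ✓.
(These identities are necessary conditions: they determine r and b for any design with these parameters, but do not by themselves prove that one exists.)

r = 84, b = 903.


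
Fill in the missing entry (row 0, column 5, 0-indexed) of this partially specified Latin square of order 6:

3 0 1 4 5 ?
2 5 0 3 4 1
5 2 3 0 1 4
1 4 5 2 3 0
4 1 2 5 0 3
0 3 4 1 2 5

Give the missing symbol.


Row 0 contains symbols [0, 1, 3, 4, 5] — missing [2].
Column 5 contains symbols [0, 1, 3, 4, 5] — missing [2].
The missing symbol must appear in both missing sets; intersection = [2].
Therefore the hidden value is 2.

Missing value = 2.


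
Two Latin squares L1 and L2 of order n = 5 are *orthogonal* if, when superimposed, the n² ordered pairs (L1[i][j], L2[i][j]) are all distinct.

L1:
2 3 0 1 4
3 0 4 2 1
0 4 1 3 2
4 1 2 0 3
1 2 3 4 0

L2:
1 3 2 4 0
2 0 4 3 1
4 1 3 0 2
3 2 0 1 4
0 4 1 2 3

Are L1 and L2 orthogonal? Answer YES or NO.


Form the n² = 25 superimposed pairs (L1[i][j], L2[i][j]), row by row (rows and columns indexed from 0):
row 0: (2,1) (3,3) (0,2) (1,4) (4,0)
row 1: (3,2) (0,0) (4,4) (2,3) (1,1)
row 2: (0,4) (4,1) (1,3) (3,0) (2,2)
row 3: (4,3) (1,2) (2,0) (0,1) (3,4)
row 4: (1,0) (2,4) (3,1) (4,2) (0,3)
Orthogonality requires all 25 pairs distinct.
Check by first coordinate: for each symbol s of L1, list the L2 entries in the n cells where L1 = s; they must all differ.
  L1 = 0: L2 entries (in reading order) 2, 0, 4, 1, 3 — all 5 distinct ✓
  L1 = 1: L2 entries (in reading order) 4, 1, 3, 2, 0 — all 5 distinct ✓
  L1 = 2: L2 entries (in reading order) 1, 3, 2, 0, 4 — all 5 distinct ✓
  L1 = 3: L2 entries (in reading order) 3, 2, 0, 4, 1 — all 5 distinct ✓
  L1 = 4: L2 entries (in reading order) 0, 4, 1, 3, 2 — all 5 distinct ✓
Every symbol of L1 meets every symbol of L2 exactly once, so all 25 pairs are distinct (25 of 25).
Conclusion: YES.

YES


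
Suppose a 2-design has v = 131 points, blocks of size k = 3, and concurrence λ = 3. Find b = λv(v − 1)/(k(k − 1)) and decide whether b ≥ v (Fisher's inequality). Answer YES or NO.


r = λ(v − 1)/(k − 1) = 3·130/2 = 195.
b = vr/k = 131·195/3 = 8515.
Fisher's inequality: b ≥ v ⇔ 8515 ≥ 131? YES.

YES


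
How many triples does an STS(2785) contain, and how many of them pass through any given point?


An STS(v) is a 2-(v, 3, 1) BIBD: block size k = 3, λ = 1.
Replication: r(k − 1) = λ(v − 1) ⇒ r·2 = 2785 − 1 = 2784 ⇒ r = 1392.
Block count: bk = vr ⇒ b·3 = 2785·1392 = 3876720 ⇒ b = 1292240.
(Check via b = v(v − 1)/6 = 2785·2784/6 = 7753440/6 = 1292240.)

r = 1392, b = 1292240.


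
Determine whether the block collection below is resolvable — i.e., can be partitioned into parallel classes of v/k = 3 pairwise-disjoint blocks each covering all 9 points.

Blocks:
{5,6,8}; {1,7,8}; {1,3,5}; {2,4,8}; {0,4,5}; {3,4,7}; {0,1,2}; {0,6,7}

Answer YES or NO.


v = 9, block size k = 3, number of blocks = 8.
For resolvability, blocks must partition into parallel classes of size v/k = 3.
Total blocks must therefore be a multiple of 3: 8 = 3·2 + 2 ⇒ not divisible ✗.
Resolvable? NO.

NO


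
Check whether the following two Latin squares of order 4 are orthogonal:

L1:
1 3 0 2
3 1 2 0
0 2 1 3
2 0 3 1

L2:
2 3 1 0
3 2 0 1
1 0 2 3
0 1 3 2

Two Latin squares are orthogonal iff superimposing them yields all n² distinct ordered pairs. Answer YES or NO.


Form the n² = 16 superimposed pairs (L1[i][j], L2[i][j]), row by row (rows and columns indexed from 0):
row 0: (1,2) (3,3) (0,1) (2,0)
row 1: (3,3) (1,2) (2,0) (0,1)
row 2: (0,1) (2,0) (1,2) (3,3)
row 3: (2,0) (0,1) (3,3) (1,2)
Orthogonality requires all 16 pairs distinct.
But the pair (3,3) repeats: cell (0,1) has L1 = 3, L2 = 3, and cell (1,0) has L1 = 3, L2 = 3.
A repeated pair means some other pair never occurs (only 4 distinct pairs out of 16), so the squares are not orthogonal.
Conclusion: NO.

NO


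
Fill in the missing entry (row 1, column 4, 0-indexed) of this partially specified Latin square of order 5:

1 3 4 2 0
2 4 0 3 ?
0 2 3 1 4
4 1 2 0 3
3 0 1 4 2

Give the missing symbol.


Row 1 contains symbols [0, 2, 3, 4] — missing [1].
Column 4 contains symbols [0, 2, 3, 4] — missing [1].
The missing symbol must appear in both missing sets; intersection = [1].
Therefore the hidden value is 1.

Missing value = 1.


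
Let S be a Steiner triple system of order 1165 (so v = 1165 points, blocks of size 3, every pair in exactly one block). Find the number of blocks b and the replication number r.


An STS(v) is a 2-(v, 3, 1) BIBD: block size k = 3, λ = 1.
Replication: r(k − 1) = λ(v − 1) ⇒ r·2 = 1165 − 1 = 1164 ⇒ r = 582.
Block count: b = v(v − 1)/6 = 1165·1164/6 = 1356060/6 = 226010.

r = 582, b = 226010.


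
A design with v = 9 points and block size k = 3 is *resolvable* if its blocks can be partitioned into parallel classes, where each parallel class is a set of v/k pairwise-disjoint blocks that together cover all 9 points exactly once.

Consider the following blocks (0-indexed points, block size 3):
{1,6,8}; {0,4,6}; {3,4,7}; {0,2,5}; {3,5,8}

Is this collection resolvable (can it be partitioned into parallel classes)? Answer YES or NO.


v = 9, block size k = 3, number of blocks = 5.
For resolvability, blocks must partition into parallel classes of size v/k = 3.
Total blocks must therefore be a multiple of 3: 5 = 3·1 + 2 ⇒ not divisible ✗.
Resolvable? NO.

NO


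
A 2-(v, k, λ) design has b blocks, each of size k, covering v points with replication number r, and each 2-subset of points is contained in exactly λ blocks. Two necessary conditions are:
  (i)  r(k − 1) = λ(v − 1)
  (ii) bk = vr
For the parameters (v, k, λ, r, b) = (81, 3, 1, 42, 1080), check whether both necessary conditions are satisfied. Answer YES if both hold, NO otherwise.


Condition (i): r(k − 1) = 42·2 = 84; λ(v − 1) = 1·80 = 80. Match? NO.
Condition (ii): bk = 1080·3 = 3240; vr = 81·42 = 3402. Match? NO.
Both conditions hold? NO.

NO


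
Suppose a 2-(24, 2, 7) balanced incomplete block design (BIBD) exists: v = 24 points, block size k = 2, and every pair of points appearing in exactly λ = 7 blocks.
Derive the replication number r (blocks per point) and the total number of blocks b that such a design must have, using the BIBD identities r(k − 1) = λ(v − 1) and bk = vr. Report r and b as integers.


Any 2-(v, k, λ) BIBD satisfies two necessary conditions:
  (i)  Each point sits in r blocks, and counting incidences through any fixed point gives r(k − 1) = λ(v − 1), so r = λ(v − 1)/(k − 1).
  (ii) Total incidences bk = vr, so b = vr/k.
Step 1: r = λ(v − 1)/(k − 1) = 7·(24 − 1)/(2 − 1) = 7·23/1 = 161/1 = 161.
Step 2: b = vr/k = 24·161/2 = 3864/2 = 1932.
Check integrality: r = 161 ∈ Z ✓, b = 1932 ∈ Z ✓.
(These identities are necessary conditions: they determine r and b for any design with these parameters, but do not by themselves prove that one exists.)

r = 161, b = 1932.


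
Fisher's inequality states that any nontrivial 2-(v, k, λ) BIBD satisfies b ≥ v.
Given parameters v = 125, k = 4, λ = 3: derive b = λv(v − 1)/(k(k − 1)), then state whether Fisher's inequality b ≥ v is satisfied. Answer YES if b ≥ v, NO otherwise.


r = λ(v − 1)/(k − 1) = 3·124/3 = 124.
b = vr/k = 125·124/4 = 3875.
Fisher's inequality: b ≥ v ⇔ 3875 ≥ 125? YES.

YES


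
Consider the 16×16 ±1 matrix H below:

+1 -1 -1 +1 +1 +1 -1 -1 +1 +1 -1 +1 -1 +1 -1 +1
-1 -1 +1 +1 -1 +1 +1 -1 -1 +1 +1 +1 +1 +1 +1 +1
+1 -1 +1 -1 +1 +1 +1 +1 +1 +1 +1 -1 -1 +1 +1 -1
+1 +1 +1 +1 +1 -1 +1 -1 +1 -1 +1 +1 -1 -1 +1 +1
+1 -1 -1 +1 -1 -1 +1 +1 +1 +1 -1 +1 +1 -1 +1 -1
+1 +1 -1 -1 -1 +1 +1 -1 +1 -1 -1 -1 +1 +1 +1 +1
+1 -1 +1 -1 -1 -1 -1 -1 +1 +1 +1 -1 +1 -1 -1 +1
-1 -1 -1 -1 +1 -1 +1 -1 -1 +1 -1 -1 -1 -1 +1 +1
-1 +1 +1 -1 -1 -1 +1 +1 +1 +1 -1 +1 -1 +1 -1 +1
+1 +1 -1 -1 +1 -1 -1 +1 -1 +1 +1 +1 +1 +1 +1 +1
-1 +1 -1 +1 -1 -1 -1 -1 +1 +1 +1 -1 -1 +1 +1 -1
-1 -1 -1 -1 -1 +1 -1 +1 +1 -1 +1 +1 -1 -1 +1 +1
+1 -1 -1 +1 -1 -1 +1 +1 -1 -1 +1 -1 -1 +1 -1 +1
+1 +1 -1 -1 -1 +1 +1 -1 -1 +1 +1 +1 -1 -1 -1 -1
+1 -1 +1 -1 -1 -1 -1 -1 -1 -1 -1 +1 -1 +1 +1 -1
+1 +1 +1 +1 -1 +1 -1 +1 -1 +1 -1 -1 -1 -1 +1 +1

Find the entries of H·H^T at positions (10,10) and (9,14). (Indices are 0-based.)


Row 9 of H: [1, 1, -1, -1, 1, -1, -1, 1, -1, 1, 1, 1, 1, 1, 1, 1].
Row 10 of H: [-1, 1, -1, 1, -1, -1, -1, -1, 1, 1, 1, -1, -1, 1, 1, -1].
Row 14 of H: [1, -1, 1, -1, -1, -1, -1, -1, -1, -1, -1, 1, -1, 1, 1, -1].
(H·H^T)[10][10] = Σ_j H[10][j]·H[10][j] = (-1)² + (1)² + (-1)² + (1)² + (-1)² + (-1)² + (-1)² + (-1)² + (1)² + (1)² + (1)² + (-1)² + (-1)² + (1)² + (1)² + (-1)² = 1 + 1 + 1 + 1 + 1 + 1 + 1 + 1 + 1 + 1 + 1 + 1 + 1 + 1 + 1 + 1 = 16.
(H·H^T)[9][14] = Σ_j H[9][j]·H[14][j] = (1)·(1) + (1)·(-1) + (-1)·(1) + (-1)·(-1) + (1)·(-1) + (-1)·(-1) + (-1)·(-1) + (1)·(-1) + (-1)·(-1) + (1)·(-1) + (1)·(-1) + (1)·(1) + (1)·(-1) + (1)·(1) + (1)·(1) + (1)·(-1) = 1 + -1 + -1 + 1 + -1 + 1 + 1 + -1 + 1 + -1 + -1 + 1 + -1 + 1 + 1 + -1 = 0.
So rows 9 and 14 are orthogonal; the diagonal entry equals n = 16.

(10,10) entry = 16; (9,14) entry = 0.


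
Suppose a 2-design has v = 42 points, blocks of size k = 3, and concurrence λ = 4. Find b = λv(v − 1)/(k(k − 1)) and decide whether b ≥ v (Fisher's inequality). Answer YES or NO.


r = λ(v − 1)/(k − 1) = 4·41/2 = 82.
b = vr/k = 42·82/3 = 1148.
Fisher's inequality: b ≥ v ⇔ 1148 ≥ 42? YES.

YES


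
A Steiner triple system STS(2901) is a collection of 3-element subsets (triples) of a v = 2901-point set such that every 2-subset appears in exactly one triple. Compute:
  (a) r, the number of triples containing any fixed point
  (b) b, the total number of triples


An STS(v) is a 2-(v, 3, 1) BIBD: block size k = 3, λ = 1.
Replication: r(k − 1) = λ(v − 1) ⇒ r·2 = 2901 − 1 = 2900 ⇒ r = 1450.
Block count: b = v(v − 1)/6 = 2901·2900/6 = 8412900/6 = 1402150.
(Check via bk = vr: 1402150·3 = 4206450 = 2901·1450 = 4206450 ✓.)

r = 1450, b = 1402150.


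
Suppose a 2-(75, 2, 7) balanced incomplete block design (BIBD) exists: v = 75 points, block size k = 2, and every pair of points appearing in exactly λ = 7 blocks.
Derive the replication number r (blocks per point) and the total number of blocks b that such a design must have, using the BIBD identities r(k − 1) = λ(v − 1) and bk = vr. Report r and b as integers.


Any 2-(v, k, λ) BIBD satisfies two necessary conditions:
  (i)  Each point sits in r blocks, and counting incidences through any fixed point gives r(k − 1) = λ(v − 1), so r = λ(v − 1)/(k − 1).
  (ii) Total incidences bk = vr, so b = vr/k.
Step 1: r = λ(v − 1)/(k − 1) = 7·(75 − 1)/(2 − 1) = 7·74/1 = 518/1 = 518.
Step 2: b = vr/k = 75·518/2 = 38850/2 = 19425.
Check integrality: r = 518 ∈ Z ✓, b = 19425 ∈ Z ✓.
(These identities are necessary conditions: they determine r and b for any design with these parameters, but do not by themselves prove that one exists.)

r = 518, b = 19425.


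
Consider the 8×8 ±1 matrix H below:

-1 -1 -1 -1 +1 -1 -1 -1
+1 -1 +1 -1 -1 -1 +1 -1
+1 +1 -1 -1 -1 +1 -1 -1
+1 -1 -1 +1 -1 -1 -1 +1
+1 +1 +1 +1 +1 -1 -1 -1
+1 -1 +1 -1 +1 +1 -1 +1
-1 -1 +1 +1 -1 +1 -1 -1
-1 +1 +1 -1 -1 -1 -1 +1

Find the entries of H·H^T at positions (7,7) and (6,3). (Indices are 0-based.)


Row 3 of H: [1, -1, -1, 1, -1, -1, -1, 1].
Row 6 of H: [-1, -1, 1, 1, -1, 1, -1, -1].
Row 7 of H: [-1, 1, 1, -1, -1, -1, -1, 1].
(H·H^T)[7][7] = Σ_j H[7][j]·H[7][j] = (-1)² + (1)² + (1)² + (-1)² + (-1)² + (-1)² + (-1)² + (1)² = 1 + 1 + 1 + 1 + 1 + 1 + 1 + 1 = 8.
(H·H^T)[6][3] = Σ_j H[6][j]·H[3][j] = (-1)·(1) + (-1)·(-1) + (1)·(-1) + (1)·(1) + (-1)·(-1) + (1)·(-1) + (-1)·(-1) + (-1)·(1) = -1 + 1 + -1 + 1 + 1 + -1 + 1 + -1 = 0.
So rows 6 and 3 are orthogonal; the diagonal entry equals n = 8.

(7,7) entry = 8; (6,3) entry = 0.


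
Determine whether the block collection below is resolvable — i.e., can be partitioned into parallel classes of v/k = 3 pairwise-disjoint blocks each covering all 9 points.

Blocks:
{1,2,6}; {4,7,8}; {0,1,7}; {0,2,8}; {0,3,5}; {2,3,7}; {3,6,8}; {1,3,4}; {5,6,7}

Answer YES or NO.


v = 9, block size k = 3, number of blocks = 9.
For resolvability, blocks must partition into parallel classes of size v/k = 3.
Total blocks must therefore be a multiple of 3: 9 = 3·3 + 0 ⇒ divisible ✓.
Consider block {0,1,7}. The only other block(s) in the collection disjoint from it are {3,6,8} — just 1 block(s). Any parallel class containing {0,1,7} would need 2 other blocks each disjoint from it, so no parallel class of size 3 can contain {0,1,7}.
Since every block must belong to some parallel class in a resolution, the collection cannot be partitioned into parallel classes.
Resolvable? NO.

NO


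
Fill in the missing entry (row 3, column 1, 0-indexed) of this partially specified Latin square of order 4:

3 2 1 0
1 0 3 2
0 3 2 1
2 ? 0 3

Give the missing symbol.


Row 3 contains symbols [0, 2, 3] — missing [1].
Column 1 contains symbols [0, 2, 3] — missing [1].
The missing symbol must appear in both missing sets; intersection = [1].
Therefore the hidden value is 1.

Missing value = 1.


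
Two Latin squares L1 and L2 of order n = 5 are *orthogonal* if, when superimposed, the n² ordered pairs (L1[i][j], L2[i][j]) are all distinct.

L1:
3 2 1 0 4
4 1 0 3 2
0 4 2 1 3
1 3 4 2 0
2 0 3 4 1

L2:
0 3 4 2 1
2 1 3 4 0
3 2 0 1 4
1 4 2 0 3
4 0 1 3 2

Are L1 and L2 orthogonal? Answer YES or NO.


Form the n² = 25 superimposed pairs (L1[i][j], L2[i][j]), row by row (rows and columns indexed from 0):
row 0: (3,0) (2,3) (1,4) (0,2) (4,1)
row 1: (4,2) (1,1) (0,3) (3,4) (2,0)
row 2: (0,3) (4,2) (2,0) (1,1) (3,4)
row 3: (1,1) (3,4) (4,2) (2,0) (0,3)
row 4: (2,4) (0,0) (3,1) (4,3) (1,2)
Orthogonality requires all 25 pairs distinct.
But the pair (0,3) repeats: cell (1,2) has L1 = 0, L2 = 3, and cell (2,0) has L1 = 0, L2 = 3.
A repeated pair means some other pair never occurs (only 15 distinct pairs out of 25), so the squares are not orthogonal.
Conclusion: NO.

NO


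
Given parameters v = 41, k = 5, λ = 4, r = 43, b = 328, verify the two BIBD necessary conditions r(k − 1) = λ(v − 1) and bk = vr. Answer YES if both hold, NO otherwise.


Condition (i): r(k − 1) = 43·4 = 172; λ(v − 1) = 4·40 = 160. Match? NO.
Condition (ii): bk = 328·5 = 1640; vr = 41·43 = 1763. Match? NO.
Both conditions hold? NO.

NO


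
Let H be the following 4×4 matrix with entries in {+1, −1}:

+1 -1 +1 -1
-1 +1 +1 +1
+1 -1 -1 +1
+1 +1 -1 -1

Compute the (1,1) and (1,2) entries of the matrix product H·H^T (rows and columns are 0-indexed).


Row 1 of H: [-1, 1, 1, 1].
Row 2 of H: [1, -1, -1, 1].
(H·H^T)[1][1] = Σ_j H[1][j]·H[1][j] = (-1)² + (1)² + (1)² + (1)² = 1 + 1 + 1 + 1 = 4.
(H·H^T)[1][2] = Σ_j H[1][j]·H[2][j] = (-1)·(1) + (1)·(-1) + (1)·(-1) + (1)·(1) = -1 + -1 + -1 + 1 = -2.
Rows 1 and 2 are not orthogonal (dot product = -2 ≠ 0), so H is not a Hadamard matrix.

(1,1) entry = 4; (1,2) entry = -2.
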